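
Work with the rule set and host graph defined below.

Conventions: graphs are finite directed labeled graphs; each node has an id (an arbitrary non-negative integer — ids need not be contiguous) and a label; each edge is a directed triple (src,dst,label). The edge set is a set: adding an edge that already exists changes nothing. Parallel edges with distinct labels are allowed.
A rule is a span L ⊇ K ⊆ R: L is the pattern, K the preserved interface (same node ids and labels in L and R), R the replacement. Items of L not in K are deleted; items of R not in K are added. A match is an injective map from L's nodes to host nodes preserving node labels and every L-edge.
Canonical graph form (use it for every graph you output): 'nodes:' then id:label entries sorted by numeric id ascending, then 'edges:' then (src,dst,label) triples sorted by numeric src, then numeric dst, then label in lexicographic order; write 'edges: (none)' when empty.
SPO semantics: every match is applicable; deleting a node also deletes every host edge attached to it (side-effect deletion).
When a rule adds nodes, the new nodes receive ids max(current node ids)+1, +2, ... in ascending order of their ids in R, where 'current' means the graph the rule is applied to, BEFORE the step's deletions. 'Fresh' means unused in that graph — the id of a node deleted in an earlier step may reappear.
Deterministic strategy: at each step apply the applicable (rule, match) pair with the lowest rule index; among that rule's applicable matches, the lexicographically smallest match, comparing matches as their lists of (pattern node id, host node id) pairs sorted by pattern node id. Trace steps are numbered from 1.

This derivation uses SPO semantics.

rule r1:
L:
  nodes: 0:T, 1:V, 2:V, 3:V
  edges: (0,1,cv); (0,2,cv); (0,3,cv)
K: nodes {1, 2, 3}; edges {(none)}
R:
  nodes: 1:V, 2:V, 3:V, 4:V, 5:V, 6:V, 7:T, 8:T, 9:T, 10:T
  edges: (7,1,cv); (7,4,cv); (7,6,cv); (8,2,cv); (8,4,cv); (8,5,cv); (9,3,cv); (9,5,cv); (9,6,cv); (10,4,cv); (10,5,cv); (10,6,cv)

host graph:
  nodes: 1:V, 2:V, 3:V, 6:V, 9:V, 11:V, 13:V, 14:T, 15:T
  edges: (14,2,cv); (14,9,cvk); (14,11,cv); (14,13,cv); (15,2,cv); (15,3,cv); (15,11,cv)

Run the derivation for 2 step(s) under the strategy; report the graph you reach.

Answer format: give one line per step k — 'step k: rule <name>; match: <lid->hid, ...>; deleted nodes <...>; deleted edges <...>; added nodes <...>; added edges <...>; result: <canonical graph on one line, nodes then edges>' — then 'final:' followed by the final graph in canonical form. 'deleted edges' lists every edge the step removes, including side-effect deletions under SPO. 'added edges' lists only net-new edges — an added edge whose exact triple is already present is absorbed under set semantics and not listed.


step 1: rule r1; match: 0->14, 1->2, 2->11, 3->13; deleted nodes 14; deleted edges (14,2,cv); (14,9,cvk); (14,11,cv); (14,13,cv); added nodes 16, 17, 18, 19, 20, 21, 22; added edges (19,2,cv); (19,16,cv); (19,18,cv); (20,11,cv); (20,16,cv); (20,17,cv); (21,13,cv); (21,17,cv); (21,18,cv); (22,16,cv); (22,17,cv); (22,18,cv); result: nodes: 1:V, 2:V, 3:V, 6:V, 9:V, 11:V, 13:V, 15:T, 16:V, 17:V, 18:V, 19:T, 20:T, 21:T, 22:T edges: (15,2,cv); (15,3,cv); (15,11,cv); (19,2,cv); (19,16,cv); (19,18,cv); (20,11,cv); (20,16,cv); (20,17,cv); (21,13,cv); (21,17,cv); (21,18,cv); (22,16,cv); (22,17,cv); (22,18,cv)
step 2: rule r1; match: 0->15, 1->2, 2->3, 3->11; deleted nodes 15; deleted edges (15,2,cv); (15,3,cv); (15,11,cv); added nodes 23, 24, 25, 26, 27, 28, 29; added edges (26,2,cv); (26,23,cv); (26,25,cv); (27,3,cv); (27,23,cv); (27,24,cv); (28,11,cv); (28,24,cv); (28,25,cv); (29,23,cv); (29,24,cv); (29,25,cv); result: nodes: 1:V, 2:V, 3:V, 6:V, 9:V, 11:V, 13:V, 16:V, 17:V, 18:V, 19:T, 20:T, 21:T, 22:T, 23:V, 24:V, 25:V, 26:T, 27:T, 28:T, 29:T edges: (19,2,cv); (19,16,cv); (19,18,cv); (20,11,cv); (20,16,cv); (20,17,cv); (21,13,cv); (21,17,cv); (21,18,cv); (22,16,cv); (22,17,cv); (22,18,cv); (26,2,cv); (26,23,cv); (26,25,cv); (27,3,cv); (27,23,cv); (27,24,cv); (28,11,cv); (28,24,cv); (28,25,cv); (29,23,cv); (29,24,cv); (29,25,cv)
final:
nodes: 1:V, 2:V, 3:V, 6:V, 9:V, 11:V, 13:V, 16:V, 17:V, 18:V, 19:T, 20:T, 21:T, 22:T, 23:V, 24:V, 25:V, 26:T, 27:T, 28:T, 29:T
edges: (19,2,cv); (19,16,cv); (19,18,cv); (20,11,cv); (20,16,cv); (20,17,cv); (21,13,cv); (21,17,cv); (21,18,cv); (22,16,cv); (22,17,cv); (22,18,cv); (26,2,cv); (26,23,cv); (26,25,cv); (27,3,cv); (27,23,cv); (27,24,cv); (28,11,cv); (28,24,cv); (28,25,cv); (29,23,cv); (29,24,cv); (29,25,cv)


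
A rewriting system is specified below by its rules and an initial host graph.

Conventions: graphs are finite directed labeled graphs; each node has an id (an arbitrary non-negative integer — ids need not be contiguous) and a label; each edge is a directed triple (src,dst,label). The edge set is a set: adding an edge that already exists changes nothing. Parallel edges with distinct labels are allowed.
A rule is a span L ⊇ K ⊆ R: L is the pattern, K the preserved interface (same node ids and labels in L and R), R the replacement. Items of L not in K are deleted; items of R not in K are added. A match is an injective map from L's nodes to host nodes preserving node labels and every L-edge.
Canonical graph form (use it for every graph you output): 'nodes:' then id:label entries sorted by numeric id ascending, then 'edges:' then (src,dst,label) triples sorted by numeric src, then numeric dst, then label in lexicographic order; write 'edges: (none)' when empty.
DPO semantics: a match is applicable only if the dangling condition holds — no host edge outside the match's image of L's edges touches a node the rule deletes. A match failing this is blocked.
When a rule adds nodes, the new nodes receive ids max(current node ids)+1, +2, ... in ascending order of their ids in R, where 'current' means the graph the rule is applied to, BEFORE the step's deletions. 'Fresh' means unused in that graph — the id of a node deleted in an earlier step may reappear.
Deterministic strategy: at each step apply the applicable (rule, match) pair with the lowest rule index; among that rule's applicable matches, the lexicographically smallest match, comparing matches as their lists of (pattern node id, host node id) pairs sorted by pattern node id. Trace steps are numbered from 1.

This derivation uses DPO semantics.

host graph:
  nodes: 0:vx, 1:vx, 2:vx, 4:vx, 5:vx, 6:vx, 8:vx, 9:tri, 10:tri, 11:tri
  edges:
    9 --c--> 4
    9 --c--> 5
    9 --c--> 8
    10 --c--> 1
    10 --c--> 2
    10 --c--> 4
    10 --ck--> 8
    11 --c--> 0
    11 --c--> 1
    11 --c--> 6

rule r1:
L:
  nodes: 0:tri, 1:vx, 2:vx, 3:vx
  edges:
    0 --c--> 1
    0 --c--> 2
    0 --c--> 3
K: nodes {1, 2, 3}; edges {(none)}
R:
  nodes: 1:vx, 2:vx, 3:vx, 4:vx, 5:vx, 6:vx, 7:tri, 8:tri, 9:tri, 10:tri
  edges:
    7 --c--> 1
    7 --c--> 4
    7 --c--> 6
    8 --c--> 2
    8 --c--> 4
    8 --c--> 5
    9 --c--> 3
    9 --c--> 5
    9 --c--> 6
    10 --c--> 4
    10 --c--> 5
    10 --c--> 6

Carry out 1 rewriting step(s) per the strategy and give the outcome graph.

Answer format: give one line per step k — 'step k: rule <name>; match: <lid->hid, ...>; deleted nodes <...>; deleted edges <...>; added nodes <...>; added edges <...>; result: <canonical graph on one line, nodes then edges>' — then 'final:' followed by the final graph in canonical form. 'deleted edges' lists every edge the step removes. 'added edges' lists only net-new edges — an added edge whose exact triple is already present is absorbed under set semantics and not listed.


step 1: rule r1; match: 0->9, 1->4, 2->5, 3->8; deleted nodes 9; deleted edges (9,4,c); (9,5,c); (9,8,c); added nodes 12, 13, 14, 15, 16, 17, 18; added edges (15,4,c); (15,12,c); (15,14,c); (16,5,c); (16,12,c); (16,13,c); (17,8,c); (17,13,c); (17,14,c); (18,12,c); (18,13,c); (18,14,c); result: nodes: 0:vx, 1:vx, 2:vx, 4:vx, 5:vx, 6:vx, 8:vx, 10:tri, 11:tri, 12:vx, 13:vx, 14:vx, 15:tri, 16:tri, 17:tri, 18:tri edges: (10,1,c); (10,2,c); (10,4,c); (10,8,ck); (11,0,c); (11,1,c); (11,6,c); (15,4,c); (15,12,c); (15,14,c); (16,5,c); (16,12,c); (16,13,c); (17,8,c); (17,13,c); (17,14,c); (18,12,c); (18,13,c); (18,14,c)
final:
nodes: 0:vx, 1:vx, 2:vx, 4:vx, 5:vx, 6:vx, 8:vx, 10:tri, 11:tri, 12:vx, 13:vx, 14:vx, 15:tri, 16:tri, 17:tri, 18:tri
edges: (10,1,c); (10,2,c); (10,4,c); (10,8,ck); (11,0,c); (11,1,c); (11,6,c); (15,4,c); (15,12,c); (15,14,c); (16,5,c); (16,12,c); (16,13,c); (17,8,c); (17,13,c); (17,14,c); (18,12,c); (18,13,c); (18,14,c)


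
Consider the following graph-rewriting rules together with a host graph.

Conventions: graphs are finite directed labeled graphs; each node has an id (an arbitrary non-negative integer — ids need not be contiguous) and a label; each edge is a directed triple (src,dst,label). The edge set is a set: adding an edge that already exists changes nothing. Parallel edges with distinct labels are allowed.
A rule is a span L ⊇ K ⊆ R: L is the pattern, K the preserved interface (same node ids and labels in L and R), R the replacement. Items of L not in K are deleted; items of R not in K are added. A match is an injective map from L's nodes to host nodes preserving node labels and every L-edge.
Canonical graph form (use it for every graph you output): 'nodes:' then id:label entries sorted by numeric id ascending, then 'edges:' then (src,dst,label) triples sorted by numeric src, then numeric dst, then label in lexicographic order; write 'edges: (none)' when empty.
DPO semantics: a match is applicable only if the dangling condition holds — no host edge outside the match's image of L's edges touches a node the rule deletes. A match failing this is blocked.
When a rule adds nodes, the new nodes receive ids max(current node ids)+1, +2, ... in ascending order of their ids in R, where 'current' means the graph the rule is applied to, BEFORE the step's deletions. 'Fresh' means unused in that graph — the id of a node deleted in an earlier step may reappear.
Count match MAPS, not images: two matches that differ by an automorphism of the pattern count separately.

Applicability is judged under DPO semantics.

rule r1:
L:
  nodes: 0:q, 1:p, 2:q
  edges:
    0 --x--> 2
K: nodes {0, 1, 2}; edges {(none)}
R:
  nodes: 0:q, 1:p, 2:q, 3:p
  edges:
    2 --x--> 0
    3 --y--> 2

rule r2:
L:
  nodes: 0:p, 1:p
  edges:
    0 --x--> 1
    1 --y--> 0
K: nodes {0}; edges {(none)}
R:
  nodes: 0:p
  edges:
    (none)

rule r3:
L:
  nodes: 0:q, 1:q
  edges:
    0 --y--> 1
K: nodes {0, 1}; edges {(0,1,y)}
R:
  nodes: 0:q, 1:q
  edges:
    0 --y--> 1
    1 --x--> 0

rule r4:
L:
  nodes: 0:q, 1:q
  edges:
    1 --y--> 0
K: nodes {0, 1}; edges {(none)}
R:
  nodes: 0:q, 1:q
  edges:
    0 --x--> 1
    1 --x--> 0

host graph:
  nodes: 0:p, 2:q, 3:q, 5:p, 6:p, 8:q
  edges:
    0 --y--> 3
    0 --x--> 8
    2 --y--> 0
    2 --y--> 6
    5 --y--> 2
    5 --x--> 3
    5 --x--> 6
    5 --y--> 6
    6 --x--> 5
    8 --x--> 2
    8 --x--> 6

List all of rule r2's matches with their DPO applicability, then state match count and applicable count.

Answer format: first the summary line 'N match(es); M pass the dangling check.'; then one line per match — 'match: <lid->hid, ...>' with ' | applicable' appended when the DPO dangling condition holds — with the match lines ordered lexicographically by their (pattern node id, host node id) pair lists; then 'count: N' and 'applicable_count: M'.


1 match(es); 0 pass the dangling check.
match: 0->6, 1->5
count: 1
applicable_count: 0


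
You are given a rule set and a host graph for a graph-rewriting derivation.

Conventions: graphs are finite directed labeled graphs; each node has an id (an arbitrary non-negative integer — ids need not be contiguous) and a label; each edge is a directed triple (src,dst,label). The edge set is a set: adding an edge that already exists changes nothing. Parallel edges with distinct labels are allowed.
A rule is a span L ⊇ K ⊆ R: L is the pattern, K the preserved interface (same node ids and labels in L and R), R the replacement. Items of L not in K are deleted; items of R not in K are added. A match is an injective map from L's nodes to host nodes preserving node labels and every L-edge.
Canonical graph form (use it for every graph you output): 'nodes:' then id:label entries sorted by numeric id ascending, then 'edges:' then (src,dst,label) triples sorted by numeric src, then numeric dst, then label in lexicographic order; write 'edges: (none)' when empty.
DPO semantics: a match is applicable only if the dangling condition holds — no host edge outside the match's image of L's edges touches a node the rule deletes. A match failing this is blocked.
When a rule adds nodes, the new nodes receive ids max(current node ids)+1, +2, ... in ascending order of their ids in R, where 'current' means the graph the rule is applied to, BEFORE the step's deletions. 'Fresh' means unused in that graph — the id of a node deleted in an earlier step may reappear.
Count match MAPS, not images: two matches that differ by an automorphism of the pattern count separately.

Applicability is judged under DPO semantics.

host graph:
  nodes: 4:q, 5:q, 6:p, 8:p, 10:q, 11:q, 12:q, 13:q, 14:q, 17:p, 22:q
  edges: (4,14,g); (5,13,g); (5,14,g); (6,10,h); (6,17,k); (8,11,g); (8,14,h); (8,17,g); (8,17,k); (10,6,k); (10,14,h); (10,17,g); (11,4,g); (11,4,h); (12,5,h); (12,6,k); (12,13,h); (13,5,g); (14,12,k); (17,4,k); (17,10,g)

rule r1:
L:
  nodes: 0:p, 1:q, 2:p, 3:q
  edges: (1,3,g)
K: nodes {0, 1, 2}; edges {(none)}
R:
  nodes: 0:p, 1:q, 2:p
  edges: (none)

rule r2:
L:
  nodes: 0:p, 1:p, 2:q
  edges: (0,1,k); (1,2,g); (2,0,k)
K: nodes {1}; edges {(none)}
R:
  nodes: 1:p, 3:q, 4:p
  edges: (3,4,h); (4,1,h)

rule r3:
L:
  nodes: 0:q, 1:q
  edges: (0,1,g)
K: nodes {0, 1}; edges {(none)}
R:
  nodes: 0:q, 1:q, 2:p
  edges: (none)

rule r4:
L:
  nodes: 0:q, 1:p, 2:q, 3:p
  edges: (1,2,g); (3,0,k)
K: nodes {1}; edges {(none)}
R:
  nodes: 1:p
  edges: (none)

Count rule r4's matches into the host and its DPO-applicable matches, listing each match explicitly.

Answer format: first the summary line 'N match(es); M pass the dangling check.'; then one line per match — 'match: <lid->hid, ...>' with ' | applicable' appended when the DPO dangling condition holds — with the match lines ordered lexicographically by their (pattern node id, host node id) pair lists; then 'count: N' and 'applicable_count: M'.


1 match(es); 0 pass the dangling check.
match: 0->4, 1->8, 2->11, 3->17
count: 1
applicable_count: 0


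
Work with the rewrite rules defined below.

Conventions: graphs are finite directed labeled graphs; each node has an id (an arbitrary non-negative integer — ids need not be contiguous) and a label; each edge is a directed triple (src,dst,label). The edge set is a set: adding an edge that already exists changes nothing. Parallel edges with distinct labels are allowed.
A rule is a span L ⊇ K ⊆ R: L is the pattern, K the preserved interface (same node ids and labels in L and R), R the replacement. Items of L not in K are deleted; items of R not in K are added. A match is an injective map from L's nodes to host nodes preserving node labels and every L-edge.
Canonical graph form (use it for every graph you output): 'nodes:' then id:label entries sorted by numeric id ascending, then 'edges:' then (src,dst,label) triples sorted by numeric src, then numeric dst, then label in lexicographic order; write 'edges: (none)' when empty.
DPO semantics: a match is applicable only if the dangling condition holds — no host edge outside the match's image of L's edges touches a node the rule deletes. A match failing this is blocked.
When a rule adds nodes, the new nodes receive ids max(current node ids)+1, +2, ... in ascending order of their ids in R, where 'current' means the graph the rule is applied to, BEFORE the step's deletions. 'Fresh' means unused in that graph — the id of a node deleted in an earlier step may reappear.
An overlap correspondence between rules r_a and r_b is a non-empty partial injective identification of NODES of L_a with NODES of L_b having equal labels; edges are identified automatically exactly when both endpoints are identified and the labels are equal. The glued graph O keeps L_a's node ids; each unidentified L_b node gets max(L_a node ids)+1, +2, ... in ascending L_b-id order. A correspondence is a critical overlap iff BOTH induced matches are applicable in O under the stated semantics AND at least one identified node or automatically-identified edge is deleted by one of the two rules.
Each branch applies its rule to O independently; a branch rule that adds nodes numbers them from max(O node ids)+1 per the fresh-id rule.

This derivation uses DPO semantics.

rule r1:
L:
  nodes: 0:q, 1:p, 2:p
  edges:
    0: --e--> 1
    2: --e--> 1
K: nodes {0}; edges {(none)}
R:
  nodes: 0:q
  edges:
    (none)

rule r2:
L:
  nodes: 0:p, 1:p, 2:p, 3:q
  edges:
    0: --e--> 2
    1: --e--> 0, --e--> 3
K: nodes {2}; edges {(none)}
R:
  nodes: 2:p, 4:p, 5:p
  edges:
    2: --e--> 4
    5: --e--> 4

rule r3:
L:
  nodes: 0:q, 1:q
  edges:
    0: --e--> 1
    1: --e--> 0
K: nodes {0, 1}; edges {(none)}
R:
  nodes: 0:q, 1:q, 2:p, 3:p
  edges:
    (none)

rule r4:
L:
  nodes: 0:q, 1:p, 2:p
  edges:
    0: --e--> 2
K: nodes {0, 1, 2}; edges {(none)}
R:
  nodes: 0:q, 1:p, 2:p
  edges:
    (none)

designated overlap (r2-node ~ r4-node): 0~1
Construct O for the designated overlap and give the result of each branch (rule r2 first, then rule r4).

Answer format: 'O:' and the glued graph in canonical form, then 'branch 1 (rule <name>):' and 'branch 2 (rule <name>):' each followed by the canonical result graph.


O:
nodes: 0:p, 1:p, 2:p, 3:q, 4:q, 5:p
edges: (0,2,e); (1,0,e); (1,3,e); (4,5,e)
branch 1 (rule r2):
nodes: 2:p, 4:q, 5:p, 6:p, 7:p
edges: (2,6,e); (4,5,e); (7,6,e)
branch 2 (rule r4):
nodes: 0:p, 1:p, 2:p, 3:q, 4:q, 5:p
edges: (0,2,e); (1,0,e); (1,3,e)


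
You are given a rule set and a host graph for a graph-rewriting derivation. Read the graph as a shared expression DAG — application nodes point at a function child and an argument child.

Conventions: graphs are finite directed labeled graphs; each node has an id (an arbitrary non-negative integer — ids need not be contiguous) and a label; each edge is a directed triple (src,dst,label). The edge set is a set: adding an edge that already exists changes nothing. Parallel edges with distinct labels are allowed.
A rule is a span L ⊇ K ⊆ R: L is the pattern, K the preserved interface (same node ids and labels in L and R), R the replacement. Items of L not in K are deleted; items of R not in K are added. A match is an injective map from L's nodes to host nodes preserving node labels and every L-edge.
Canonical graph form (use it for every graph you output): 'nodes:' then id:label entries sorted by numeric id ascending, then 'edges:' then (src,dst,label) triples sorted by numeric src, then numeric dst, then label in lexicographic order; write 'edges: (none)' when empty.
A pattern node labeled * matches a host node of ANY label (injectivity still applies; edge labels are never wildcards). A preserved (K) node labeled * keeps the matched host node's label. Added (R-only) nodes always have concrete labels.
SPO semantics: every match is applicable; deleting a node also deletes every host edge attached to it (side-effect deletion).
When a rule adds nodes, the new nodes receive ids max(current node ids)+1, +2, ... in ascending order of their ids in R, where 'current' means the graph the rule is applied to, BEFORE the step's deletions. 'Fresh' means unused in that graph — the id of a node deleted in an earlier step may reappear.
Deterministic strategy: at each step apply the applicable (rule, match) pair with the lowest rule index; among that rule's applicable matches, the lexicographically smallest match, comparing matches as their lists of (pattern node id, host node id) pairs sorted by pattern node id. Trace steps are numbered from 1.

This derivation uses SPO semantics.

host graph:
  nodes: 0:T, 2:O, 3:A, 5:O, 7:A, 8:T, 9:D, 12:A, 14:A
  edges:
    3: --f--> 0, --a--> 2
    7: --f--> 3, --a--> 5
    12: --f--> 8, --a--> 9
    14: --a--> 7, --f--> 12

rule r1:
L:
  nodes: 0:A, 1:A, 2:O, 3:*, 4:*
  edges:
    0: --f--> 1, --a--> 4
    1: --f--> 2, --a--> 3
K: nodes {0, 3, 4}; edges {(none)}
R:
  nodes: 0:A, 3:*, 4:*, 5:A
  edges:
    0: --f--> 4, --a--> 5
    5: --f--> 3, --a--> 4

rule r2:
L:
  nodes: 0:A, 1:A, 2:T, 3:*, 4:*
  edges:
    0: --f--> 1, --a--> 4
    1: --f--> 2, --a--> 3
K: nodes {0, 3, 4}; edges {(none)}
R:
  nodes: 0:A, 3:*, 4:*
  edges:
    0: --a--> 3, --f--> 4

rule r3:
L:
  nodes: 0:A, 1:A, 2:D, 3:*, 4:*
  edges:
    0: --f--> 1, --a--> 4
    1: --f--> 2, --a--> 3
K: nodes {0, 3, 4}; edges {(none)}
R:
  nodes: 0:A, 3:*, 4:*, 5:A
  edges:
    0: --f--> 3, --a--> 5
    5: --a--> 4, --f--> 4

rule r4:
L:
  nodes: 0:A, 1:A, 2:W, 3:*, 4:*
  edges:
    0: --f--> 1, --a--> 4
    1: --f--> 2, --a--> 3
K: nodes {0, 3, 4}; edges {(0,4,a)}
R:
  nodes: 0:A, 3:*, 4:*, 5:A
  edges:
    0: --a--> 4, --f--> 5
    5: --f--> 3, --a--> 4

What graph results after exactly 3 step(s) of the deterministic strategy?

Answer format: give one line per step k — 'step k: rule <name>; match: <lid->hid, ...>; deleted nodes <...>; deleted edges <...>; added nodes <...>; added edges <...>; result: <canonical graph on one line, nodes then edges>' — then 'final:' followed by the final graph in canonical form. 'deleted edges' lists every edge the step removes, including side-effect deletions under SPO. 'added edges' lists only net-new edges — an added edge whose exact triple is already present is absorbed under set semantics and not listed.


step 1: rule r2; match: 0->7, 1->3, 2->0, 3->2, 4->5; deleted nodes 0, 3; deleted edges (3,0,f); (3,2,a); (7,3,f); (7,5,a); added nodes (none); added edges (7,2,a); (7,5,f); result: nodes: 2:O, 5:O, 7:A, 8:T, 9:D, 12:A, 14:A edges: (7,2,a); (7,5,f); (12,8,f); (12,9,a); (14,7,a); (14,12,f)
step 2: rule r2; match: 0->14, 1->12, 2->8, 3->9, 4->7; deleted nodes 8, 12; deleted edges (12,8,f); (12,9,a); (14,7,a); (14,12,f); added nodes (none); added edges (14,7,f); (14,9,a); result: nodes: 2:O, 5:O, 7:A, 9:D, 14:A edges: (7,2,a); (7,5,f); (14,7,f); (14,9,a)
step 3: rule r1; match: 0->14, 1->7, 2->5, 3->2, 4->9; deleted nodes 5, 7; deleted edges (7,2,a); (7,5,f); (14,7,f); (14,9,a); added nodes 15; added edges (14,9,f); (14,15,a); (15,2,f); (15,9,a); result: nodes: 2:O, 9:D, 14:A, 15:A edges: (14,9,f); (14,15,a); (15,2,f); (15,9,a)
final:
nodes: 2:O, 9:D, 14:A, 15:A
edges: (14,9,f); (14,15,a); (15,2,f); (15,9,a)


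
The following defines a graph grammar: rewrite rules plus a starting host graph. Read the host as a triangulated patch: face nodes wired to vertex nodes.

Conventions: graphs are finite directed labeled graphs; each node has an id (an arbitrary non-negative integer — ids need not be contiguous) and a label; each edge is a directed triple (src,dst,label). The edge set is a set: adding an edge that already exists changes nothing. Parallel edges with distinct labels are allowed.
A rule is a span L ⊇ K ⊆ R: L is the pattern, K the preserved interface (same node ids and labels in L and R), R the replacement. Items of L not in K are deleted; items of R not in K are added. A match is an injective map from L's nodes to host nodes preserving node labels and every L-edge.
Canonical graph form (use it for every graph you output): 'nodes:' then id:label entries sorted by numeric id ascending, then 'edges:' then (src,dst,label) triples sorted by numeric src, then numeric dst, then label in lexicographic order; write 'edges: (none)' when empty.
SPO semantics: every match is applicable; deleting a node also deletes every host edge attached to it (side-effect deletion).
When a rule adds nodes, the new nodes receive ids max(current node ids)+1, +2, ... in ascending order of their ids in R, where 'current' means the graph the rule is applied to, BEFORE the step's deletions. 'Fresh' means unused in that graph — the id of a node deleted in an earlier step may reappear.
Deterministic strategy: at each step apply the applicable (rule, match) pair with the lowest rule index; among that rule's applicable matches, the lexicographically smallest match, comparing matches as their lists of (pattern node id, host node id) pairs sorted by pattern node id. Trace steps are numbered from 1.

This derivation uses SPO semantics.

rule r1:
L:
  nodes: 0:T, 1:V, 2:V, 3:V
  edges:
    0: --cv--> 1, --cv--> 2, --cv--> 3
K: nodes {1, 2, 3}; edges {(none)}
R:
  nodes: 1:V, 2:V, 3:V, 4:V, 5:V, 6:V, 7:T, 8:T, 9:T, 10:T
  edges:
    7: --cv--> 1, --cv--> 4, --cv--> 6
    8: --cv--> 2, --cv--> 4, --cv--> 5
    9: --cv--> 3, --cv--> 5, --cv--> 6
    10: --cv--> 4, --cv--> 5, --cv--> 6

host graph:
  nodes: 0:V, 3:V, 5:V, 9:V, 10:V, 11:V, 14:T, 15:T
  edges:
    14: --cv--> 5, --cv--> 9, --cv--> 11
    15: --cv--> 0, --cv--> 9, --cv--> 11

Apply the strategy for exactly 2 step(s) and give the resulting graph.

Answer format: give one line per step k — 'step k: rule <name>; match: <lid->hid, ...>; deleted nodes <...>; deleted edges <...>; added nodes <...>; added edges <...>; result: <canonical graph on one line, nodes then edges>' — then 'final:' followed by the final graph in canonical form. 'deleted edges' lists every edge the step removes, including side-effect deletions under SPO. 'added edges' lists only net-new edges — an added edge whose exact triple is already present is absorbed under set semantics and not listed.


step 1: rule r1; match: 0->14, 1->5, 2->9, 3->11; deleted nodes 14; deleted edges (14,5,cv); (14,9,cv); (14,11,cv); added nodes 16, 17, 18, 19, 20, 21, 22; added edges (19,5,cv); (19,16,cv); (19,18,cv); (20,9,cv); (20,16,cv); (20,17,cv); (21,11,cv); (21,17,cv); (21,18,cv); (22,16,cv); (22,17,cv); (22,18,cv); result: nodes: 0:V, 3:V, 5:V, 9:V, 10:V, 11:V, 15:T, 16:V, 17:V, 18:V, 19:T, 20:T, 21:T, 22:T edges: (15,0,cv); (15,9,cv); (15,11,cv); (19,5,cv); (19,16,cv); (19,18,cv); (20,9,cv); (20,16,cv); (20,17,cv); (21,11,cv); (21,17,cv); (21,18,cv); (22,16,cv); (22,17,cv); (22,18,cv)
step 2: rule r1; match: 0->15, 1->0, 2->9, 3->11; deleted nodes 15; deleted edges (15,0,cv); (15,9,cv); (15,11,cv); added nodes 23, 24, 25, 26, 27, 28, 29; added edges (26,0,cv); (26,23,cv); (26,25,cv); (27,9,cv); (27,23,cv); (27,24,cv); (28,11,cv); (28,24,cv); (28,25,cv); (29,23,cv); (29,24,cv); (29,25,cv); result: nodes: 0:V, 3:V, 5:V, 9:V, 10:V, 11:V, 16:V, 17:V, 18:V, 19:T, 20:T, 21:T, 22:T, 23:V, 24:V, 25:V, 26:T, 27:T, 28:T, 29:T edges: (19,5,cv); (19,16,cv); (19,18,cv); (20,9,cv); (20,16,cv); (20,17,cv); (21,11,cv); (21,17,cv); (21,18,cv); (22,16,cv); (22,17,cv); (22,18,cv); (26,0,cv); (26,23,cv); (26,25,cv); (27,9,cv); (27,23,cv); (27,24,cv); (28,11,cv); (28,24,cv); (28,25,cv); (29,23,cv); (29,24,cv); (29,25,cv)
final:
nodes: 0:V, 3:V, 5:V, 9:V, 10:V, 11:V, 16:V, 17:V, 18:V, 19:T, 20:T, 21:T, 22:T, 23:V, 24:V, 25:V, 26:T, 27:T, 28:T, 29:T
edges: (19,5,cv); (19,16,cv); (19,18,cv); (20,9,cv); (20,16,cv); (20,17,cv); (21,11,cv); (21,17,cv); (21,18,cv); (22,16,cv); (22,17,cv); (22,18,cv); (26,0,cv); (26,23,cv); (26,25,cv); (27,9,cv); (27,23,cv); (27,24,cv); (28,11,cv); (28,24,cv); (28,25,cv); (29,23,cv); (29,24,cv); (29,25,cv)


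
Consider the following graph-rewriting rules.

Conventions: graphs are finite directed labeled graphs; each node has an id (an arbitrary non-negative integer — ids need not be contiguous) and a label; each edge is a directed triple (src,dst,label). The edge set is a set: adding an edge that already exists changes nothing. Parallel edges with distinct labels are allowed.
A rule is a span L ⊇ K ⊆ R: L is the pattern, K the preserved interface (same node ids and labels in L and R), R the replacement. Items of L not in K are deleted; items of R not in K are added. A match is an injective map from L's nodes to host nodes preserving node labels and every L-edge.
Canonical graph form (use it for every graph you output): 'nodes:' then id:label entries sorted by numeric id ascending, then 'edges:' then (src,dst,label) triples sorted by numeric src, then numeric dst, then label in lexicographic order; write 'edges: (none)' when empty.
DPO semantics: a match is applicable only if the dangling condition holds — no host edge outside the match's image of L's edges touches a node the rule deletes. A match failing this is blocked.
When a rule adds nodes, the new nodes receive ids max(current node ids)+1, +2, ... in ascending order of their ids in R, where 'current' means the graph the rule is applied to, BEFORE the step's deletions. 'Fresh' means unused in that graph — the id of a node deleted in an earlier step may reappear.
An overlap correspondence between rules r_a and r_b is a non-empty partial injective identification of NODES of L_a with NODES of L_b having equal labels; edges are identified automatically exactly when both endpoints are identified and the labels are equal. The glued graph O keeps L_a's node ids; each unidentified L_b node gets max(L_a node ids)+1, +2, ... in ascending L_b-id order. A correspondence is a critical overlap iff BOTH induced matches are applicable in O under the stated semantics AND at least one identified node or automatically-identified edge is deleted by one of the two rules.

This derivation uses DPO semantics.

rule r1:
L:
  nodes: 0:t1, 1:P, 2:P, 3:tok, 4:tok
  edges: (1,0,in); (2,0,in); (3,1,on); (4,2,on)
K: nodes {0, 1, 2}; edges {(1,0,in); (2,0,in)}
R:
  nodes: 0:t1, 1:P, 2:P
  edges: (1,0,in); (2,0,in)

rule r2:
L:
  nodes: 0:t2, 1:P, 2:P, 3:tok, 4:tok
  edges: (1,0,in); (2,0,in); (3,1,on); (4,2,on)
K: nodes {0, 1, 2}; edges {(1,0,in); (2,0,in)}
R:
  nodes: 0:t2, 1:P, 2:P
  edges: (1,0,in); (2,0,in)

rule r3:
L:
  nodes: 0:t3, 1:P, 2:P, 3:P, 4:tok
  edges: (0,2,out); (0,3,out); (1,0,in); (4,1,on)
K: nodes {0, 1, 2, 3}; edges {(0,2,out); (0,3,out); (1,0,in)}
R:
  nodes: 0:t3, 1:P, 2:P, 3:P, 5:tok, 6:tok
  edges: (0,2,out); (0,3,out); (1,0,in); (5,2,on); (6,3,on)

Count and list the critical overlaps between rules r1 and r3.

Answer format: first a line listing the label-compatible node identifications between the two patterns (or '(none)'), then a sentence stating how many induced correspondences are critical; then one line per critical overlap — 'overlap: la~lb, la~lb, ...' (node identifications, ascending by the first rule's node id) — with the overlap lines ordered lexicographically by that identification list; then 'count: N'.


label-compatible node identifications between L(r1) and L(r3): 1~1, 1~2, 1~3, 2~1, 2~2, 2~3, 3~4, 4~4
6 of the induced correspondences are critical overlaps of r1 and r3.
overlap: 1~1, 2~2, 3~4
overlap: 1~1, 2~3, 3~4
overlap: 1~1, 3~4
overlap: 1~2, 2~1, 4~4
overlap: 1~3, 2~1, 4~4
overlap: 2~1, 4~4
count: 6


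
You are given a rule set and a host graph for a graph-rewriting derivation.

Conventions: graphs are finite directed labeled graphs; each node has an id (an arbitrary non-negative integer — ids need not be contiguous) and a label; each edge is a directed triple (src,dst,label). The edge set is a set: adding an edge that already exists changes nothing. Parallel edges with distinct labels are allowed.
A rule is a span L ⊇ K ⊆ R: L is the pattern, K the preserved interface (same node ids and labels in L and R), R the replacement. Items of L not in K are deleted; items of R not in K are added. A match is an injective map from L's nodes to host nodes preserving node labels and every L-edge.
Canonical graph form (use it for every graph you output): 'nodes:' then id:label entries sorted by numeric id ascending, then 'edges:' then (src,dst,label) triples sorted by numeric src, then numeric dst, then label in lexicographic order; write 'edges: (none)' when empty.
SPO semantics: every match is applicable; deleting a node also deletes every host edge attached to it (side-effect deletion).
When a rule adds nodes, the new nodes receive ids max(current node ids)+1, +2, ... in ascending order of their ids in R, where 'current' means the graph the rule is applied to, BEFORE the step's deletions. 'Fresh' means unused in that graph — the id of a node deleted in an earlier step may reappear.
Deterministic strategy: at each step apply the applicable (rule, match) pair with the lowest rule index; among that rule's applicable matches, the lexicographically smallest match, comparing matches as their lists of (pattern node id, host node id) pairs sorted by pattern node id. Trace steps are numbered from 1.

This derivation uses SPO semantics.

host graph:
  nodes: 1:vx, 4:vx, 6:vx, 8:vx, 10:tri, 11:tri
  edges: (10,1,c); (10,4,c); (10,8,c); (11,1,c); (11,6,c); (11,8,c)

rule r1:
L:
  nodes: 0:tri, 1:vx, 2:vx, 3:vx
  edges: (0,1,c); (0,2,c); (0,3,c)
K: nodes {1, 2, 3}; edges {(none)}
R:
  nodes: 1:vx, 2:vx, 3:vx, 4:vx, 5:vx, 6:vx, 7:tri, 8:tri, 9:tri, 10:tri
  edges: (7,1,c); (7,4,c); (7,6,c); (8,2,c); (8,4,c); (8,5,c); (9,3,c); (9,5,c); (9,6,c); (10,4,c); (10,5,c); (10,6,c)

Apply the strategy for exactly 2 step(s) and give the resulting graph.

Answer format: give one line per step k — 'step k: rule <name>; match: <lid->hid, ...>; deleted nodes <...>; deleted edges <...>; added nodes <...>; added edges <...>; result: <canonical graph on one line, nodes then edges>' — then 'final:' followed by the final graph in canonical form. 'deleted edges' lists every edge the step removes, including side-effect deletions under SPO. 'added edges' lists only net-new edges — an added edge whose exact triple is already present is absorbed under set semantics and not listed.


step 1: rule r1; match: 0->10, 1->1, 2->4, 3->8; deleted nodes 10; deleted edges (10,1,c); (10,4,c); (10,8,c); added nodes 12, 13, 14, 15, 16, 17, 18; added edges (15,1,c); (15,12,c); (15,14,c); (16,4,c); (16,12,c); (16,13,c); (17,8,c); (17,13,c); (17,14,c); (18,12,c); (18,13,c); (18,14,c); result: nodes: 1:vx, 4:vx, 6:vx, 8:vx, 11:tri, 12:vx, 13:vx, 14:vx, 15:tri, 16:tri, 17:tri, 18:tri edges: (11,1,c); (11,6,c); (11,8,c); (15,1,c); (15,12,c); (15,14,c); (16,4,c); (16,12,c); (16,13,c); (17,8,c); (17,13,c); (17,14,c); (18,12,c); (18,13,c); (18,14,c)
step 2: rule r1; match: 0->11, 1->1, 2->6, 3->8; deleted nodes 11; deleted edges (11,1,c); (11,6,c); (11,8,c); added nodes 19, 20, 21, 22, 23, 24, 25; added edges (22,1,c); (22,19,c); (22,21,c); (23,6,c); (23,19,c); (23,20,c); (24,8,c); (24,20,c); (24,21,c); (25,19,c); (25,20,c); (25,21,c); result: nodes: 1:vx, 4:vx, 6:vx, 8:vx, 12:vx, 13:vx, 14:vx, 15:tri, 16:tri, 17:tri, 18:tri, 19:vx, 20:vx, 21:vx, 22:tri, 23:tri, 24:tri, 25:tri edges: (15,1,c); (15,12,c); (15,14,c); (16,4,c); (16,12,c); (16,13,c); (17,8,c); (17,13,c); (17,14,c); (18,12,c); (18,13,c); (18,14,c); (22,1,c); (22,19,c); (22,21,c); (23,6,c); (23,19,c); (23,20,c); (24,8,c); (24,20,c); (24,21,c); (25,19,c); (25,20,c); (25,21,c)
final:
nodes: 1:vx, 4:vx, 6:vx, 8:vx, 12:vx, 13:vx, 14:vx, 15:tri, 16:tri, 17:tri, 18:tri, 19:vx, 20:vx, 21:vx, 22:tri, 23:tri, 24:tri, 25:tri
edges: (15,1,c); (15,12,c); (15,14,c); (16,4,c); (16,12,c); (16,13,c); (17,8,c); (17,13,c); (17,14,c); (18,12,c); (18,13,c); (18,14,c); (22,1,c); (22,19,c); (22,21,c); (23,6,c); (23,19,c); (23,20,c); (24,8,c); (24,20,c); (24,21,c); (25,19,c); (25,20,c); (25,21,c)


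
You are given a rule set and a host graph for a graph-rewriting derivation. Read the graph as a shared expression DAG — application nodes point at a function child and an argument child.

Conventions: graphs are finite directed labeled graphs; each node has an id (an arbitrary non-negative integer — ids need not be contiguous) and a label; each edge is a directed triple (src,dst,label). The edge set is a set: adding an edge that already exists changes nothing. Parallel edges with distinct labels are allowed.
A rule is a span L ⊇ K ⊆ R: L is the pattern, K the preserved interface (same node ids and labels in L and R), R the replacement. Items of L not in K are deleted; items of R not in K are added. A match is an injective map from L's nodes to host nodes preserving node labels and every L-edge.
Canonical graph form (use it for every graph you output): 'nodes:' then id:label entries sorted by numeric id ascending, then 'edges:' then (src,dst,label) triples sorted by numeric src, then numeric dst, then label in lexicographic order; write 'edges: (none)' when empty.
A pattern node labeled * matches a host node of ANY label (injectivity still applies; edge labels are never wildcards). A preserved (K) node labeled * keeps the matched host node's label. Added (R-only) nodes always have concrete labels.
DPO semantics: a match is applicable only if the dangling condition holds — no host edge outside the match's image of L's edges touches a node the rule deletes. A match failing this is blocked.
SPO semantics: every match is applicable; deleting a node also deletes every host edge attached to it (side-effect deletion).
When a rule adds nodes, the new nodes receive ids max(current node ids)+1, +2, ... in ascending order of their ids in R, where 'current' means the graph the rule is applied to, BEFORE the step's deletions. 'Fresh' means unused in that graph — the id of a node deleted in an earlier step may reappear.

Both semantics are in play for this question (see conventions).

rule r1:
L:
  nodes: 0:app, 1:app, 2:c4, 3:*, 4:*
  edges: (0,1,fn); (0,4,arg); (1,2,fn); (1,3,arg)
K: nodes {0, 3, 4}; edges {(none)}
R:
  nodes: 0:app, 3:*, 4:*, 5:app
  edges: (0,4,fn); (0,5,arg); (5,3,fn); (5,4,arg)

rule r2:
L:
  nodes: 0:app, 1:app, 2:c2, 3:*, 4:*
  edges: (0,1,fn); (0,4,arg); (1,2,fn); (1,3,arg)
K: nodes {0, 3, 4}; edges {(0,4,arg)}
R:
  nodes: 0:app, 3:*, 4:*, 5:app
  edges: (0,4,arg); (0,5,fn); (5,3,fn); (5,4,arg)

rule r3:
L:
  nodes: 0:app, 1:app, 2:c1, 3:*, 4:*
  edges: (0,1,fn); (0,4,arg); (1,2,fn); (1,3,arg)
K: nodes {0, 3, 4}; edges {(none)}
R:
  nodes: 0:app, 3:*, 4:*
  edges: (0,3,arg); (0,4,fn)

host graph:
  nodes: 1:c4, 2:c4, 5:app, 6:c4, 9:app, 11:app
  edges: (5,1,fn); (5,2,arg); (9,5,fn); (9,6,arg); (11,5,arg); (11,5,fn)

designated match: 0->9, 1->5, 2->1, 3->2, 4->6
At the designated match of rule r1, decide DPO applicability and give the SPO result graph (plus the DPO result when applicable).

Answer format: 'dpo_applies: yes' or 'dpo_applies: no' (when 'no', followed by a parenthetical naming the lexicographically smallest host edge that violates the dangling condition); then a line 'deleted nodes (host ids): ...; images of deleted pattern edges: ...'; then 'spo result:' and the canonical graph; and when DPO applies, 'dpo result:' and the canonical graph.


dpo_applies: no
(the rule deletes node 5, which keeps host edge (11,5,arg) outside the match image — the dangling condition fails, DPO blocks; SPO proceeds and side-deletes such edges)
deleted nodes (host ids): 1, 5; images of deleted pattern edges: (5,1,fn); (5,2,arg); (9,5,fn); (9,6,arg)
spo result:
nodes: 2:c4, 6:c4, 9:app, 11:app, 12:app
edges: (9,6,fn); (9,12,arg); (12,2,fn); (12,6,arg)


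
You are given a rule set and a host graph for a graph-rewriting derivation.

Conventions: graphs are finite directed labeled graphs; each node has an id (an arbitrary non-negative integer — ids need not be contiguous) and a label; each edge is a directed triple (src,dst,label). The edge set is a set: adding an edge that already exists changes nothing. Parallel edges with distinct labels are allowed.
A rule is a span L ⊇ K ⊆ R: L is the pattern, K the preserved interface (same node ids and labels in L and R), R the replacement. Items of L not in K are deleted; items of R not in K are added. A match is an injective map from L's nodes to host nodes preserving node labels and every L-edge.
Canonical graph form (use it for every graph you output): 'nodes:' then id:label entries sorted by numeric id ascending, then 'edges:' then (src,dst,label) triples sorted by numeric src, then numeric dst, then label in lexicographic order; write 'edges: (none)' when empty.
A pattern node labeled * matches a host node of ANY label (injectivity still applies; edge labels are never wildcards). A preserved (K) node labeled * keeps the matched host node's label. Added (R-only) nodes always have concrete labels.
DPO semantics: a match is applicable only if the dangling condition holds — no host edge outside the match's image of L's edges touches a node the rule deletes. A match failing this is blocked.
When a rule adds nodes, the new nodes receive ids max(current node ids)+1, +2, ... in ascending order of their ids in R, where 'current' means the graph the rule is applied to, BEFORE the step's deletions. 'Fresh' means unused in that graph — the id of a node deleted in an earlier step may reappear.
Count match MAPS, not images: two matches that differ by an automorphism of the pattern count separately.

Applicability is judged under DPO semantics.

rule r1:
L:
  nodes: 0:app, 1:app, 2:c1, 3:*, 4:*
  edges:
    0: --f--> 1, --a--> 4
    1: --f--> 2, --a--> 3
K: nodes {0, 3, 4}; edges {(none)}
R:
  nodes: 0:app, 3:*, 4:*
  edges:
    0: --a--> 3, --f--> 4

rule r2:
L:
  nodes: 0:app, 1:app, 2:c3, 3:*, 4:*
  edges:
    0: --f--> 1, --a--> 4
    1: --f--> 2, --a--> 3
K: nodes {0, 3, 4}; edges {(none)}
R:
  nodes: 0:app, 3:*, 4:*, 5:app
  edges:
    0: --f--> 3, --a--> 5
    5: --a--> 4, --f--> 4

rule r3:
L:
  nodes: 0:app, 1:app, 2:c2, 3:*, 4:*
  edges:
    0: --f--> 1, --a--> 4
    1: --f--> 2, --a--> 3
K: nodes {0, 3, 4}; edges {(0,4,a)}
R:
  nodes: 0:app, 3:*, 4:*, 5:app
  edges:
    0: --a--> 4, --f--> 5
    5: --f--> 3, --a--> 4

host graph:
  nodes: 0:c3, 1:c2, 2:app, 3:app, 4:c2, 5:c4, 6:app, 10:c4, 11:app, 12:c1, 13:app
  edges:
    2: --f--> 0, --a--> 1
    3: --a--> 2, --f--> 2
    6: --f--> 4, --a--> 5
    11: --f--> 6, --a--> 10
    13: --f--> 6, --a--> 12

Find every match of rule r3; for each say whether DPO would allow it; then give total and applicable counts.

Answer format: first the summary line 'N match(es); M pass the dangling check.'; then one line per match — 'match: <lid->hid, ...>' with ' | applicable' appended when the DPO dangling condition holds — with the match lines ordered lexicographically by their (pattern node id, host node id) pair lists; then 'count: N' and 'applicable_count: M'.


2 match(es); 0 pass the dangling check.
match: 0->11, 1->6, 2->4, 3->5, 4->10
match: 0->13, 1->6, 2->4, 3->5, 4->12
count: 2
applicable_count: 0
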